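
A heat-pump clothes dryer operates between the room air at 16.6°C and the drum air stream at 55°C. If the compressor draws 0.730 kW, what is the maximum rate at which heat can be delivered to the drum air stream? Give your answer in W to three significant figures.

6240 W

In absolute terms T_C = 289.75 K and T_H = 328.15 K, so ΔT = 38.40 K.
COP_Carnot = T_H/ΔT = 328.15/38.40 = 8.546.
Q̇_max = COP_Carnot × Ẇ = 8.546 × 0.7300 kW = 6.238 kW = 6238 W.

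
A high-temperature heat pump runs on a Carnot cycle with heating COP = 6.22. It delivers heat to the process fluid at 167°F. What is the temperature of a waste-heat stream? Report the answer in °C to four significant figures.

19.03 °C

COP_HP = T_H/(T_H − T_C) gives T_H − T_C = T_H/COP.
With T_H = 348.15 K, T_C = 348.15 × (1 − 1/6.22) = 292.18 K.
Converting, 292.18 K = 19.03°C.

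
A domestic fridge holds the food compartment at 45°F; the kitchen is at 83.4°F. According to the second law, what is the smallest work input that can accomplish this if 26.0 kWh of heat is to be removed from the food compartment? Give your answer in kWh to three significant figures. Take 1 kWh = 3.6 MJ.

In absolute terms T_C = 280.37 K and T_H = 301.71 K, so ΔT = 21.33 K.
The reversible limit is COP_R = T_C/ΔT = 13.14, so W_min = Q_C/COP = Q_C·ΔT/T_C.
W_min = 26.00 × 21.33/280.37 = 1.978 kWh.

1.98 kWh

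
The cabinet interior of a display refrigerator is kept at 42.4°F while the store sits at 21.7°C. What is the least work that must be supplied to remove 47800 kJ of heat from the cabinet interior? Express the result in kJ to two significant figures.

In absolute terms T_C = 278.93 K and T_H = 294.85 K, so ΔT = 15.92 K.
The reversible limit is COP_R = T_C/ΔT = 17.52, so W_min = Q_C/COP = Q_C·ΔT/T_C.
W_min = 47800 × 15.92/278.93 = 2729 kJ.

2700 kJ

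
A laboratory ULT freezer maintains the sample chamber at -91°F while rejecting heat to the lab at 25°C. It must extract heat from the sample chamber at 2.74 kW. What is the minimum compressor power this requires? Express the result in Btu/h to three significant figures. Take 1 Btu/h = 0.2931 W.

In absolute terms T_C = 204.82 K and T_H = 298.15 K, so ΔT = 93.33 K.
COP_Carnot = T_C/ΔT = 204.82/93.33 = 2.194.
Ẇ_min = Q̇/COP_Carnot = 2.740/2.194 = 1.249 kW = 4260 Btu/h.

4260 Btu/h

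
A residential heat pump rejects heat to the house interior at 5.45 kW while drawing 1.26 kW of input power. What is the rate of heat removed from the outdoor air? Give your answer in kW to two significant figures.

For a cyclic device the first law requires Q̇_H = Q̇_C + Ẇ.
Q̇_C = Q̇_H − Ẇ = 4.190 kW.

4.2 kW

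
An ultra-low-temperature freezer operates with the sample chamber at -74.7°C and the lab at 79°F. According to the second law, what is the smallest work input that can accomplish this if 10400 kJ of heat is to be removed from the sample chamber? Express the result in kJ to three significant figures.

In absolute terms T_C = 198.45 K and T_H = 299.26 K, so ΔT = 100.8 K.
The reversible limit is COP_R = T_C/ΔT = 1.969, so W_min = Q_C/COP = Q_C·ΔT/T_C.
W_min = 10400 × 100.8/198.45 = 5283 kJ.

5280 kJ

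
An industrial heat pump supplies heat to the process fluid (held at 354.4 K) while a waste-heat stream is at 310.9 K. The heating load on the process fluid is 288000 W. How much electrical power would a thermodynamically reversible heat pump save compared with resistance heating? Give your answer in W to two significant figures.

250000 W

The reservoir spacing is ΔT = 354.4 − 310.9 = 43.50 K.
COP_Carnot = T_H/ΔT = 354.40/43.50 = 8.147.
Resistance heating needs Ẇ_res = Q̇_H = 288000 W; the reversible heat pump needs only Ẇ_hp = Q̇_H/COP = 35350 W.
Saving = 288000 − 35350 = 252700 W.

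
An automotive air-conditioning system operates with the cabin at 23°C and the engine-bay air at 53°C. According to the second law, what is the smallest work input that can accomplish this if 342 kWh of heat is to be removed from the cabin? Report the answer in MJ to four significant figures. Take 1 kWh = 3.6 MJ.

In absolute terms T_C = 296.15 K and T_H = 326.15 K, so ΔT = 30.00 K.
The reversible limit is COP_R = T_C/ΔT = 9.872, so W_min = Q_C/COP = Q_C·ΔT/T_C.
W_min = 342.0 × 30.00/296.15 = 34.64 kWh = 124.7 MJ.

124.7 MJ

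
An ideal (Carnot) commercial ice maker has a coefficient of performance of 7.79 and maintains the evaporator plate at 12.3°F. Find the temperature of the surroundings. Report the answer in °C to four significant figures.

COP_R = T_C/(T_H − T_C) gives T_H − T_C = T_C/COP.
With T_C = 262.21 K, T_H = 262.21 × (1 + 1/7.79) = 295.86 K.
Converting, 295.86 K = 22.71°C.

22.71 °C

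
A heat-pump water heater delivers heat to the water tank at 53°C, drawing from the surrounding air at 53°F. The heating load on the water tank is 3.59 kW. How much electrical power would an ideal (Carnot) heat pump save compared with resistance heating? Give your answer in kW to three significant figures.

3.14 kW

In absolute terms T_C = 284.82 K and T_H = 326.15 K, so ΔT = 41.33 K.
COP_Carnot = T_H/ΔT = 326.15/41.33 = 7.891.
Resistance heating needs Ẇ_res = Q̇_H = 3.590 kW; the reversible heat pump needs only Ẇ_hp = Q̇_H/COP = 0.4550 kW.
Saving = 3.590 − 0.4550 = 3.135 kW.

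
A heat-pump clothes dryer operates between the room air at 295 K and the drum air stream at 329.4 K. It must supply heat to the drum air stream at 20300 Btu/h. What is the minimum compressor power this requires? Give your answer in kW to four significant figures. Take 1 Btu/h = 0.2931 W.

The reservoir spacing is ΔT = 329.4 − 295 = 34.40 K.
COP_Carnot = T_H/ΔT = 329.40/34.40 = 9.576.
Ẇ_min = Q̇/COP_Carnot = 20300/9.576 = 2120 Btu/h = 0.6214 kW.

0.6214 kW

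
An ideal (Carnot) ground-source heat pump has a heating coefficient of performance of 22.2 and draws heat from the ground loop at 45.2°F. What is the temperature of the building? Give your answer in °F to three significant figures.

69.0 °F

COP_HP = T_H/(T_H − T_C) rearranges to T_H = COP·T_C/(COP − 1).
With T_C = 280.48 K, T_H = 22.2 × 280.48/21.20 = 293.71 K.
Converting, 293.71 K = 69.01°F.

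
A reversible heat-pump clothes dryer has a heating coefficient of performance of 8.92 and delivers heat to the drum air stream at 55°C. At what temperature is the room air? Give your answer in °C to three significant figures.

18.2 °C

COP_HP = T_H/(T_H − T_C) gives T_H − T_C = T_H/COP.
With T_H = 328.15 K, T_C = 328.15 × (1 − 1/8.92) = 291.36 K.
Converting, 291.36 K = 18.21°C.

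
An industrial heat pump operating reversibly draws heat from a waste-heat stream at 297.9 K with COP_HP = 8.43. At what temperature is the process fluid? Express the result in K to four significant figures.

COP_HP = T_H/(T_H − T_C) rearranges to T_H = COP·T_C/(COP − 1).
With T_C = 297.90 K, T_H = 8.43 × 297.90/7.430 = 337.99 K.

338.0 K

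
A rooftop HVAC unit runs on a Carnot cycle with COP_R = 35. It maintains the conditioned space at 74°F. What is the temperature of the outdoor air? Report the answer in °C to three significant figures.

COP_R = T_C/(T_H − T_C) gives T_H − T_C = T_C/COP.
With T_C = 296.48 K, T_H = 296.48 × (1 + 1/35) = 304.95 K.
Converting, 304.95 K = 31.80°C.

31.8 °C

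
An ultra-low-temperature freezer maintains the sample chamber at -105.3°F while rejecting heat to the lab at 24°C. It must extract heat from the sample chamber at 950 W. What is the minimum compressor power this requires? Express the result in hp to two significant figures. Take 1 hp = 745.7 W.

0.65 hp

In absolute terms T_C = 196.87 K and T_H = 297.15 K, so ΔT = 100.3 K.
COP_Carnot = T_C/ΔT = 196.87/100.3 = 1.963.
Ẇ_min = Q̇/COP_Carnot = 950.0/1.963 = 483.9 W = 0.6489 hp.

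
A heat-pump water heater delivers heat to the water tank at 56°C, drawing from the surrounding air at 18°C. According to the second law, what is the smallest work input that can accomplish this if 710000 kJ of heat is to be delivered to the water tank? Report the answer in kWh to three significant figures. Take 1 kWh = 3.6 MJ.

22.8 kWh

In absolute terms T_C = 291.15 K and T_H = 329.15 K, so ΔT = 38.00 K.
The reversible limit is COP_HP = T_H/ΔT = 8.662, so W_min = Q_H/COP = Q_H·ΔT/T_H.
W_min = 710000 × 38.00/329.15 = 81970 kJ = 22.77 kWh.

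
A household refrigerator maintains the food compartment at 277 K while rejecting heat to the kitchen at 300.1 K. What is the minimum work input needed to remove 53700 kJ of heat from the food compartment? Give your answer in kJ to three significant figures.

4480 kJ

The reservoir spacing is ΔT = 300.1 − 277 = 23.10 K.
The reversible limit is COP_R = T_C/ΔT = 11.99, so W_min = Q_C/COP = Q_C·ΔT/T_C.
W_min = 53700 × 23.10/277.00 = 4478 kJ.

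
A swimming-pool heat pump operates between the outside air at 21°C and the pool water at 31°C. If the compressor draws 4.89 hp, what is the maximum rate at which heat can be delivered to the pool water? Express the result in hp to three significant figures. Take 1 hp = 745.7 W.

149 hp

In absolute terms T_C = 294.15 K and T_H = 304.15 K, so ΔT = 10.00 K.
COP_Carnot = T_H/ΔT = 304.15/10.00 = 30.42.
Q̇_max = COP_Carnot × Ẇ = 30.42 × 4.890 hp = 148.7 hp.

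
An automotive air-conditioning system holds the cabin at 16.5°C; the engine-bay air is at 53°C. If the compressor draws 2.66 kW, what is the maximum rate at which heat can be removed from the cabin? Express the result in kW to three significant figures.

21.1 kW

In absolute terms T_C = 289.65 K and T_H = 326.15 K, so ΔT = 36.50 K.
COP_Carnot = T_C/ΔT = 289.65/36.50 = 7.936.
Q̇_max = COP_Carnot × Ẇ = 7.936 × 2.660 kW = 21.11 kW.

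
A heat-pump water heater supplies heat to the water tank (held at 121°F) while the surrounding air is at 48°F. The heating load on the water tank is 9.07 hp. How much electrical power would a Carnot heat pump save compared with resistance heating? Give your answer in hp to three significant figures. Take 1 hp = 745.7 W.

In absolute terms T_C = 282.04 K and T_H = 322.59 K, so ΔT = 40.56 K.
COP_Carnot = T_H/ΔT = 322.59/40.56 = 7.954.
Resistance heating needs Ẇ_res = Q̇_H = 9.070 hp; the reversible heat pump needs only Ẇ_hp = Q̇_H/COP = 1.140 hp.
Saving = 9.070 − 1.140 = 7.930 hp.

7.93 hp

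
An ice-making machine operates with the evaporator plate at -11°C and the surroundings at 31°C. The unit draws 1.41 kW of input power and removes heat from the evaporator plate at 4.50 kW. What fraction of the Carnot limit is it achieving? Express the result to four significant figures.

COP_actual = Q̇_C/Ẇ = 4.500/1.410 = 3.191.
In absolute terms T_C = 262.15 K and T_H = 304.15 K, so ΔT = 42.00 K.
COP_Carnot = T_C/ΔT = 262.15/42.00 = 6.242.
η_II = COP_actual/COP_Carnot = 3.191/6.242 = 0.5113.

0.5113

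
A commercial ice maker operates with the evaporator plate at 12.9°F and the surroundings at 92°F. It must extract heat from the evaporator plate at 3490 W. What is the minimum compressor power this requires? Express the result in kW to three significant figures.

In absolute terms T_C = 262.54 K and T_H = 306.48 K, so ΔT = 43.94 K.
COP_Carnot = T_C/ΔT = 262.54/43.94 = 5.974.
Ẇ_min = Q̇/COP_Carnot = 3490/5.974 = 584.2 W = 0.5842 kW.

0.584 kW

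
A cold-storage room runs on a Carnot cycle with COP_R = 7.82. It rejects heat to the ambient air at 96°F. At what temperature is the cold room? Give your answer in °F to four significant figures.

For a Carnot refrigerator COP_R = T_C/(T_H − T_C), so T_C = COP·T_H/(1 + COP).
With T_H = 308.71 K, T_C = 7.82 × 308.71/8.820 = 273.70 K.
Converting, 273.70 K = 33.00°F.

33.00 °F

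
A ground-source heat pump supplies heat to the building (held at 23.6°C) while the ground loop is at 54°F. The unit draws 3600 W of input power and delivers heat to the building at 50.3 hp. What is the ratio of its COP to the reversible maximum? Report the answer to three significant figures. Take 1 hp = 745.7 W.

Converting, Q̇_H = 50.30 hp = 37510 W, so COP_actual = Q̇_H/Ẇ = 37510/3600 = 10.42.
In absolute terms T_C = 285.37 K and T_H = 296.75 K, so ΔT = 11.38 K.
COP_Carnot = T_H/ΔT = 296.75/11.38 = 26.08.
η_II = COP_actual/COP_Carnot = 10.42/26.08 = 0.3995.

0.399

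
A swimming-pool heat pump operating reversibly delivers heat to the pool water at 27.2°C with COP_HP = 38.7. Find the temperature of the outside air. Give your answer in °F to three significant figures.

67.0 °F

COP_HP = T_H/(T_H − T_C) gives T_H − T_C = T_H/COP.
With T_H = 300.35 K, T_C = 300.35 × (1 − 1/38.7) = 292.59 K.
Converting, 292.59 K = 66.99°F.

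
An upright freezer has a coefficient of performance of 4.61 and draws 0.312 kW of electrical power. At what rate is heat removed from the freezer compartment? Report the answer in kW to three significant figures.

Q̇_C = COP × Ẇ = 4.61 × 0.3120 = 1.438 kW.

1.44 kW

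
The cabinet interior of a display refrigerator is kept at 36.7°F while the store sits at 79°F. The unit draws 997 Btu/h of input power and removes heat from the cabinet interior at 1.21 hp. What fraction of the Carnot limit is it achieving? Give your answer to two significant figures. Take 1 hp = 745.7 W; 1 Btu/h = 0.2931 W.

Converting, Q̇_C = 1.210 hp = 3078 Btu/h, so COP_actual = Q̇_C/Ẇ = 3078/997.0 = 3.088.
In absolute terms T_C = 275.76 K and T_H = 299.26 K, so ΔT = 23.50 K.
COP_Carnot = T_C/ΔT = 275.76/23.50 = 11.73.
η_II = COP_actual/COP_Carnot = 3.088/11.73 = 0.2631.

0.26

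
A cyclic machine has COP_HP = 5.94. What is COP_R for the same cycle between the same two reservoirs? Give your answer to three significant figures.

4.94

Since Q_H = Q_C + W for any cycle, COP_R = Q_C/W = Q_H/W − 1.
COP_R = 5.94 − 1 = 4.94.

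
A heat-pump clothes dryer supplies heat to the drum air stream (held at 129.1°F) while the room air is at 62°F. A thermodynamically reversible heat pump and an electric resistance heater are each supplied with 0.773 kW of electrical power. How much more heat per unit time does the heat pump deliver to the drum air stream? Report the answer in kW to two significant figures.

6.0 kW

In absolute terms T_C = 289.82 K and T_H = 327.09 K, so ΔT = 37.28 K.
COP_Carnot = T_H/ΔT = 327.09/37.28 = 8.775.
The heat pump delivers Q̇_H = COP × Ẇ = 6.783 kW; the resistance heater delivers Ẇ = 0.7730 kW.
Extra = (COP − 1)·Ẇ = 6.010 kW.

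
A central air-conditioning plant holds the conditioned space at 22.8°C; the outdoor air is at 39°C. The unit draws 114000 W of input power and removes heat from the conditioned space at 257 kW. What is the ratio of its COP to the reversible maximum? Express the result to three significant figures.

Converting, Q̇_C = 257.0 kW = 257000 W, so COP_actual = Q̇_C/Ẇ = 257000/114000 = 2.254.
In absolute terms T_C = 295.95 K and T_H = 312.15 K, so ΔT = 16.20 K.
COP_Carnot = T_C/ΔT = 295.95/16.20 = 18.27.
η_II = COP_actual/COP_Carnot = 2.254/18.27 = 0.1234.

0.123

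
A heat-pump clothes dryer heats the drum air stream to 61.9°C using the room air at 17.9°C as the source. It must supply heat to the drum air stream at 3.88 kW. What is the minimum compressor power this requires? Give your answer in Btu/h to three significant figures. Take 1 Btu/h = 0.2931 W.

In absolute terms T_C = 291.05 K and T_H = 335.05 K, so ΔT = 44.00 K.
COP_Carnot = T_H/ΔT = 335.05/44.00 = 7.615.
Ẇ_min = Q̇/COP_Carnot = 3.880/7.615 = 0.5095 kW = 1738 Btu/h.

1740 Btu/h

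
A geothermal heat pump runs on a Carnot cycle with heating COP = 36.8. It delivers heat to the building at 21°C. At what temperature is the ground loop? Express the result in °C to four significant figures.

COP_HP = T_H/(T_H − T_C) gives T_H − T_C = T_H/COP.
With T_H = 294.15 K, T_C = 294.15 × (1 − 1/36.8) = 286.16 K.
Converting, 286.16 K = 13.01°C.

13.01 °C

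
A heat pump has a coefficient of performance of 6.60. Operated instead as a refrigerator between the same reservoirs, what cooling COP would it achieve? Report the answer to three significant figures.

Since Q_H = Q_C + W for any cycle, COP_R = Q_C/W = Q_H/W − 1.
COP_R = 6.60 − 1 = 5.60.

5.60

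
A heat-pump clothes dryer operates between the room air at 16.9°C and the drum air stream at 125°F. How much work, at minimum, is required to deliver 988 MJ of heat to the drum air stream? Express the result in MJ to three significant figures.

106 MJ

In absolute terms T_C = 290.05 K and T_H = 324.82 K, so ΔT = 34.77 K.
The reversible limit is COP_HP = T_H/ΔT = 9.343, so W_min = Q_H/COP = Q_H·ΔT/T_H.
W_min = 988.0 × 34.77/324.82 = 105.8 MJ.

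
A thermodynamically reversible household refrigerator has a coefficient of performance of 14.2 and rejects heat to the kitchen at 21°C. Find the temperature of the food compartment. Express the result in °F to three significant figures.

35.0 °F

For a Carnot refrigerator COP_R = T_C/(T_H − T_C), so T_C = COP·T_H/(1 + COP).
With T_H = 294.15 K, T_C = 14.2 × 294.15/15.20 = 274.80 K.
Converting, 274.80 K = 34.97°F.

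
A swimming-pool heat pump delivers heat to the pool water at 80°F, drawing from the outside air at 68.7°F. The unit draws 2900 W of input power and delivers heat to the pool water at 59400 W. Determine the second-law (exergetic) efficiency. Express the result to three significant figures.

COP_actual = Q̇_H/Ẇ = 59400/2900 = 20.48.
In absolute terms T_C = 293.54 K and T_H = 299.82 K, so ΔT = 6.278 K.
COP_Carnot = T_H/ΔT = 299.82/6.278 = 47.76.
η_II = COP_actual/COP_Carnot = 20.48/47.76 = 0.4289.

0.429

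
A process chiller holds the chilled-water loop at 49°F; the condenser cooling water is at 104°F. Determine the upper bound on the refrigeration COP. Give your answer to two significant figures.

9.2

In absolute terms T_C = 282.59 K and T_H = 313.15 K, so ΔT = 30.56 K.
For a reversible cycle, COP_Carnot = T_C/ΔT = 282.59/30.56 = 9.249.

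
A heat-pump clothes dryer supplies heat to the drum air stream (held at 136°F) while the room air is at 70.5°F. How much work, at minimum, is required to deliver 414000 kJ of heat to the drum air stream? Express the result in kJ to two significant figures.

46000 kJ

In absolute terms T_C = 294.54 K and T_H = 330.93 K, so ΔT = 36.39 K.
The reversible limit is COP_HP = T_H/ΔT = 9.094, so W_min = Q_H/COP = Q_H·ΔT/T_H.
W_min = 414000 × 36.39/330.93 = 45520 kJ.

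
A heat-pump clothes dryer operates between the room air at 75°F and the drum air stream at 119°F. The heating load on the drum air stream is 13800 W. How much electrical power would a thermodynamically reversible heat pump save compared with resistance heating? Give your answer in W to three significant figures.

12800 W

In absolute terms T_C = 297.04 K and T_H = 321.48 K, so ΔT = 24.44 K.
COP_Carnot = T_H/ΔT = 321.48/24.44 = 13.15.
Resistance heating needs Ẇ_res = Q̇_H = 13800 W; the reversible heat pump needs only Ẇ_hp = Q̇_H/COP = 1049 W.
Saving = 13800 − 1049 = 12750 W.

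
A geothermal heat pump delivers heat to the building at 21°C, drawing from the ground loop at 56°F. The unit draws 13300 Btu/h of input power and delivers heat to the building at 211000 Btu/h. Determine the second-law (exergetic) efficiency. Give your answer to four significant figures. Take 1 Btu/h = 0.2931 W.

0.4135

COP_actual = Q̇_H/Ẇ = 211000/13300 = 15.86.
In absolute terms T_C = 286.48 K and T_H = 294.15 K, so ΔT = 7.667 K.
COP_Carnot = T_H/ΔT = 294.15/7.667 = 38.37.
η_II = COP_actual/COP_Carnot = 15.86/38.37 = 0.4135.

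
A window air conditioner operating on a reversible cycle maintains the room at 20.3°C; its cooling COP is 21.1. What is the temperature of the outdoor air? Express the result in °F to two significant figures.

COP_R = T_C/(T_H − T_C) gives T_H − T_C = T_C/COP.
With T_C = 293.45 K, T_H = 293.45 × (1 + 1/21.1) = 307.36 K.
Converting, 307.36 K = 93.57°F.

94 °F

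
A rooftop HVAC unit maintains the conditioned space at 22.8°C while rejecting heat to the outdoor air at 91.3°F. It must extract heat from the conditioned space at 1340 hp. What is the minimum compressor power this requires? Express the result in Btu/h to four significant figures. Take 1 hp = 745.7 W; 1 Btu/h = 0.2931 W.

116900 Btu/h

In absolute terms T_C = 295.95 K and T_H = 306.09 K, so ΔT = 10.14 K.
COP_Carnot = T_C/ΔT = 295.95/10.14 = 29.17.
Ẇ_min = Q̇/COP_Carnot = 1340/29.17 = 45.93 hp = 116900 Btu/h.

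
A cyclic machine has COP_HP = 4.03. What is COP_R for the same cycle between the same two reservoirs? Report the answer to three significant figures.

Since Q_H = Q_C + W for any cycle, COP_R = Q_C/W = Q_H/W − 1.
COP_R = 4.03 − 1 = 3.03.

3.03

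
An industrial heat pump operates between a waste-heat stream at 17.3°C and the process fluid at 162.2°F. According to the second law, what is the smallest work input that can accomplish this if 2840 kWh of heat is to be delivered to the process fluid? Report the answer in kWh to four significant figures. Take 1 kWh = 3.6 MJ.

452.4 kWh

In absolute terms T_C = 290.45 K and T_H = 345.48 K, so ΔT = 55.03 K.
The reversible limit is COP_HP = T_H/ΔT = 6.278, so W_min = Q_H/COP = Q_H·ΔT/T_H.
W_min = 2840 × 55.03/345.48 = 452.4 kWh.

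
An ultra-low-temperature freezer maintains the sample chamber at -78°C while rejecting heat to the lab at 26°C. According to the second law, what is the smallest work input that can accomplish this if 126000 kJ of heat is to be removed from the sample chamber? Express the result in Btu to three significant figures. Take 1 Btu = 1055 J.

In absolute terms T_C = 195.15 K and T_H = 299.15 K, so ΔT = 104.0 K.
The reversible limit is COP_R = T_C/ΔT = 1.876, so W_min = Q_C/COP = Q_C·ΔT/T_C.
W_min = 126000 × 104.0/195.15 = 67150 kJ = 63650 Btu.

63600 Btu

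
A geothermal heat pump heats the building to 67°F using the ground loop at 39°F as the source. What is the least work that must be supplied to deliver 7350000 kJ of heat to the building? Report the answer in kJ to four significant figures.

In absolute terms T_C = 277.04 K and T_H = 292.59 K, so ΔT = 15.56 K.
The reversible limit is COP_HP = T_H/ΔT = 18.81, so W_min = Q_H/COP = Q_H·ΔT/T_H.
W_min = 7350000 × 15.56/292.59 = 390800 kJ.

390800 kJ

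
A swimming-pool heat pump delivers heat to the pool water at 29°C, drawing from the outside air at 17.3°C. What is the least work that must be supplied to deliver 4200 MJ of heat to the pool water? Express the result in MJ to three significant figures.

163 MJ

In absolute terms T_C = 290.45 K and T_H = 302.15 K, so ΔT = 11.70 K.
The reversible limit is COP_HP = T_H/ΔT = 25.82, so W_min = Q_H/COP = Q_H·ΔT/T_H.
W_min = 4200 × 11.70/302.15 = 162.6 MJ.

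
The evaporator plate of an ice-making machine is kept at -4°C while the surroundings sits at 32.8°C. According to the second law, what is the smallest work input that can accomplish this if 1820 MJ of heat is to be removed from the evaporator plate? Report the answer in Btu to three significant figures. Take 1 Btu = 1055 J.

In absolute terms T_C = 269.15 K and T_H = 305.95 K, so ΔT = 36.80 K.
The reversible limit is COP_R = T_C/ΔT = 7.314, so W_min = Q_C/COP = Q_C·ΔT/T_C.
W_min = 1820 × 36.80/269.15 = 248.8 MJ = 235900 Btu.

236000 Btu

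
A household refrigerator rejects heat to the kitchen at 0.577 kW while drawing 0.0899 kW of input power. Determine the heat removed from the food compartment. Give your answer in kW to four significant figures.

0.4871 kW

For a cyclic device the first law requires Q̇_H = Q̇_C + Ẇ.
Q̇_C = Q̇_H − Ẇ = 0.4871 kW.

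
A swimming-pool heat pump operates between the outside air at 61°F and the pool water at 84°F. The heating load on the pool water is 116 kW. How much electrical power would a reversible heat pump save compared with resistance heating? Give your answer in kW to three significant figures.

In absolute terms T_C = 289.26 K and T_H = 302.04 K, so ΔT = 12.78 K.
COP_Carnot = T_H/ΔT = 302.04/12.78 = 23.64.
Resistance heating needs Ẇ_res = Q̇_H = 116.0 kW; the reversible heat pump needs only Ẇ_hp = Q̇_H/COP = 4.907 kW.
Saving = 116.0 − 4.907 = 111.1 kW.

111 kW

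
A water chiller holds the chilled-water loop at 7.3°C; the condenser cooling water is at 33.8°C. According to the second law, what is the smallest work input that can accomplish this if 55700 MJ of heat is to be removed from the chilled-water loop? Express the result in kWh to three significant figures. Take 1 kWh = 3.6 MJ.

In absolute terms T_C = 280.45 K and T_H = 306.95 K, so ΔT = 26.50 K.
The reversible limit is COP_R = T_C/ΔT = 10.58, so W_min = Q_C/COP = Q_C·ΔT/T_C.
W_min = 55700 × 26.50/280.45 = 5263 MJ = 1462 kWh.

1460 kWh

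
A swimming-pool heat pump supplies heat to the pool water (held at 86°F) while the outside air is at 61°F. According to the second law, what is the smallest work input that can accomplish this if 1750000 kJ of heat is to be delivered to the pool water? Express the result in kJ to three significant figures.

80200 kJ

In absolute terms T_C = 289.26 K and T_H = 303.15 K, so ΔT = 13.89 K.
The reversible limit is COP_HP = T_H/ΔT = 21.83, so W_min = Q_H/COP = Q_H·ΔT/T_H.
W_min = 1750000 × 13.89/303.15 = 80180 kJ.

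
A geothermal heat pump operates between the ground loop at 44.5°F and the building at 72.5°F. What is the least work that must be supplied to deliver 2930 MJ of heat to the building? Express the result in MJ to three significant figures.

154 MJ

In absolute terms T_C = 280.09 K and T_H = 295.65 K, so ΔT = 15.56 K.
The reversible limit is COP_HP = T_H/ΔT = 19.01, so W_min = Q_H/COP = Q_H·ΔT/T_H.
W_min = 2930 × 15.56/295.65 = 154.2 MJ.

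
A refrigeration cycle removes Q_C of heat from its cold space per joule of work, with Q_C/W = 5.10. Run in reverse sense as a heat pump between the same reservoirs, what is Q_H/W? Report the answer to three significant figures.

The first law on one cycle gives Q_H = Q_C + W, so Q_H/W = Q_C/W + 1.
COP_HP = COP_R + 1 = 5.10 + 1 = 6.10.

6.10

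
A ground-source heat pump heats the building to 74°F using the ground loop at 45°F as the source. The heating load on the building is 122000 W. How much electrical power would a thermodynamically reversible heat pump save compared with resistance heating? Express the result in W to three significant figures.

In absolute terms T_C = 280.37 K and T_H = 296.48 K, so ΔT = 16.11 K.
COP_Carnot = T_H/ΔT = 296.48/16.11 = 18.40.
Resistance heating needs Ẇ_res = Q̇_H = 122000 W; the reversible heat pump needs only Ẇ_hp = Q̇_H/COP = 6630 W.
Saving = 122000 − 6630 = 115400 W.

115000 W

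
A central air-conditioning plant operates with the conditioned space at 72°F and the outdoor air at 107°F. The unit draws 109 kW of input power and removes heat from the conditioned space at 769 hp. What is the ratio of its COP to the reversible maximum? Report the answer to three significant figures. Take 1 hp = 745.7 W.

Converting, Q̇_C = 769.0 hp = 573.4 kW, so COP_actual = Q̇_C/Ẇ = 573.4/109.0 = 5.261.
In absolute terms T_C = 295.37 K and T_H = 314.82 K, so ΔT = 19.44 K.
COP_Carnot = T_C/ΔT = 295.37/19.44 = 15.19.
η_II = COP_actual/COP_Carnot = 5.261/15.19 = 0.3463.

0.346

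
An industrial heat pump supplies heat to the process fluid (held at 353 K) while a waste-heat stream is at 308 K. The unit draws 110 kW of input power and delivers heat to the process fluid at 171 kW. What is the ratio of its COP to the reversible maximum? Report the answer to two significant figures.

0.20

COP_actual = Q̇_H/Ẇ = 171.0/110.0 = 1.555.
The reservoir spacing is ΔT = 353 − 308 = 45.00 K.
COP_Carnot = T_H/ΔT = 353.00/45.00 = 7.844.
η_II = COP_actual/COP_Carnot = 1.555/7.844 = 0.1982.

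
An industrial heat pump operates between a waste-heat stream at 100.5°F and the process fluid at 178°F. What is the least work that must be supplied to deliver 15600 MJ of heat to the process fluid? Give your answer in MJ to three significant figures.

In absolute terms T_C = 311.21 K and T_H = 354.26 K, so ΔT = 43.06 K.
The reversible limit is COP_HP = T_H/ΔT = 8.228, so W_min = Q_H/COP = Q_H·ΔT/T_H.
W_min = 15600 × 43.06/354.26 = 1896 MJ.

1900 MJ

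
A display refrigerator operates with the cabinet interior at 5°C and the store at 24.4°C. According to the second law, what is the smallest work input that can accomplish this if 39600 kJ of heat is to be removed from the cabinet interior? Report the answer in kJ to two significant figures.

In absolute terms T_C = 278.15 K and T_H = 297.55 K, so ΔT = 19.40 K.
The reversible limit is COP_R = T_C/ΔT = 14.34, so W_min = Q_C/COP = Q_C·ΔT/T_C.
W_min = 39600 × 19.40/278.15 = 2762 kJ.

2800 kJ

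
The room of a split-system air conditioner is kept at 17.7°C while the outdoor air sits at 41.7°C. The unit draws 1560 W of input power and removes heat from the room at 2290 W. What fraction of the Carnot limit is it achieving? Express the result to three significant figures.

0.121

COP_actual = Q̇_C/Ẇ = 2290/1560 = 1.468.
In absolute terms T_C = 290.85 K and T_H = 314.85 K, so ΔT = 24.00 K.
COP_Carnot = T_C/ΔT = 290.85/24.00 = 12.12.
η_II = COP_actual/COP_Carnot = 1.468/12.12 = 0.1211.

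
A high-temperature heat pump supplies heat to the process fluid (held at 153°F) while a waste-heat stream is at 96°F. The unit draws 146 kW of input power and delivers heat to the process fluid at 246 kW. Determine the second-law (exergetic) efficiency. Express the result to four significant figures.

0.1568

COP_actual = Q̇_H/Ẇ = 246.0/146.0 = 1.685.
In absolute terms T_C = 308.71 K and T_H = 340.37 K, so ΔT = 31.67 K.
COP_Carnot = T_H/ΔT = 340.37/31.67 = 10.75.
η_II = COP_actual/COP_Carnot = 1.685/10.75 = 0.1568.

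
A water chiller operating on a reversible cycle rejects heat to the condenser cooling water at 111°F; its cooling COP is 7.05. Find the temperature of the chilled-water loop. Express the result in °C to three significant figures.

4.51 °C

For a Carnot refrigerator COP_R = T_C/(T_H − T_C), so T_C = COP·T_H/(1 + COP).
With T_H = 317.04 K, T_C = 7.05 × 317.04/8.050 = 277.66 K.
Converting, 277.66 K = 4.51°C.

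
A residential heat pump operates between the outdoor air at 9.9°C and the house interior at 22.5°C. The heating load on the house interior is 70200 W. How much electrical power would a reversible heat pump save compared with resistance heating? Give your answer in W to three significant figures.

67200 W

In absolute terms T_C = 283.05 K and T_H = 295.65 K, so ΔT = 12.60 K.
COP_Carnot = T_H/ΔT = 295.65/12.60 = 23.46.
Resistance heating needs Ẇ_res = Q̇_H = 70200 W; the reversible heat pump needs only Ẇ_hp = Q̇_H/COP = 2992 W.
Saving = 70200 − 2992 = 67210 W.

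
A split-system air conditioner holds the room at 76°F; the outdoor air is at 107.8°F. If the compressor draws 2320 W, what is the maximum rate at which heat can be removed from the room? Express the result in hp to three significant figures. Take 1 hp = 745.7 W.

In absolute terms T_C = 297.59 K and T_H = 315.26 K, so ΔT = 17.67 K.
COP_Carnot = T_C/ΔT = 297.59/17.67 = 16.84.
Q̇_max = COP_Carnot × Ẇ = 16.84 × 2320 W = 39080 W = 52.41 hp.

52.4 hp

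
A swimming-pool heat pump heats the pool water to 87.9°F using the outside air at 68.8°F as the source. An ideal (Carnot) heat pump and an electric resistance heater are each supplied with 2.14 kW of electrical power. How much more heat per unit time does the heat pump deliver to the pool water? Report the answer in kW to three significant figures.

59.2 kW

In absolute terms T_C = 293.59 K and T_H = 304.21 K, so ΔT = 10.61 K.
COP_Carnot = T_H/ΔT = 304.21/10.61 = 28.67.
The heat pump delivers Q̇_H = COP × Ẇ = 61.35 kW; the resistance heater delivers Ẇ = 2.140 kW.
Extra = (COP − 1)·Ẇ = 59.21 kW.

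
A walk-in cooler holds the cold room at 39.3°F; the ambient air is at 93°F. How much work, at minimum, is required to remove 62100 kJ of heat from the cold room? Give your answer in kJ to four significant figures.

6683 kJ

In absolute terms T_C = 277.21 K and T_H = 307.04 K, so ΔT = 29.83 K.
The reversible limit is COP_R = T_C/ΔT = 9.292, so W_min = Q_C/COP = Q_C·ΔT/T_C.
W_min = 62100 × 29.83/277.21 = 6683 kJ.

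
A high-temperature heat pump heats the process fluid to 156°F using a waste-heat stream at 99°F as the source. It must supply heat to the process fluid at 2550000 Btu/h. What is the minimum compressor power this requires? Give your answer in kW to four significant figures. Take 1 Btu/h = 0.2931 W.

In absolute terms T_C = 310.37 K and T_H = 342.04 K, so ΔT = 31.67 K.
COP_Carnot = T_H/ΔT = 342.04/31.67 = 10.80.
Ẇ_min = Q̇/COP_Carnot = 2550000/10.80 = 236100 Btu/h = 69.20 kW.

69.20 kW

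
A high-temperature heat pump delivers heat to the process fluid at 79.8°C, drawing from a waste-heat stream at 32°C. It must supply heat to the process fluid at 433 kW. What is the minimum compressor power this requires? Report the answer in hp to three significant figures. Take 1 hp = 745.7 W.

In absolute terms T_C = 305.15 K and T_H = 352.95 K, so ΔT = 47.80 K.
COP_Carnot = T_H/ΔT = 352.95/47.80 = 7.384.
Ẇ_min = Q̇/COP_Carnot = 433.0/7.384 = 58.64 kW = 78.64 hp.

78.6 hp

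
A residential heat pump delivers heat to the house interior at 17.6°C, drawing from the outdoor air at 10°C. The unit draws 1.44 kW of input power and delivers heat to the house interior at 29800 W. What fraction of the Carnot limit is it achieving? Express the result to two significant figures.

Converting, Q̇_H = 29800 W = 29.80 kW, so COP_actual = Q̇_H/Ẇ = 29.80/1.440 = 20.69.
In absolute terms T_C = 283.15 K and T_H = 290.75 K, so ΔT = 7.600 K.
COP_Carnot = T_H/ΔT = 290.75/7.600 = 38.26.
η_II = COP_actual/COP_Carnot = 20.69/38.26 = 0.5409.

0.54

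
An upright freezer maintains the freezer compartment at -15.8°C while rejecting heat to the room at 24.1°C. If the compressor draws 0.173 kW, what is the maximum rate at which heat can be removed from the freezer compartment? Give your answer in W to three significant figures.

In absolute terms T_C = 257.35 K and T_H = 297.25 K, so ΔT = 39.90 K.
COP_Carnot = T_C/ΔT = 257.35/39.90 = 6.450.
Q̇_max = COP_Carnot × Ẇ = 6.450 × 0.1730 kW = 1.116 kW = 1116 W.

1120 W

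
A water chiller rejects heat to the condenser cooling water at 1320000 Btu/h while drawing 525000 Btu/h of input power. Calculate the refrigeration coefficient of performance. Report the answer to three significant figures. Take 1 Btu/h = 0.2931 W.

1.51

The first law gives Q̇_H = Q̇_C + Ẇ, so the three rates are Q̇_C = 795000, Q̇_H = 1320000, Ẇ = 525000 Btu/h.
COP_R = Q̇_C/Ẇ = 795000/525000 = 1.514.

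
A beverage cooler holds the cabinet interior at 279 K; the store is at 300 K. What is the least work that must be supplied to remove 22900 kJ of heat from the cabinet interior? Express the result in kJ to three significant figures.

The reservoir spacing is ΔT = 300 − 279 = 21.00 K.
The reversible limit is COP_R = T_C/ΔT = 13.29, so W_min = Q_C/COP = Q_C·ΔT/T_C.
W_min = 22900 × 21.00/279.00 = 1724 kJ.

1720 kJ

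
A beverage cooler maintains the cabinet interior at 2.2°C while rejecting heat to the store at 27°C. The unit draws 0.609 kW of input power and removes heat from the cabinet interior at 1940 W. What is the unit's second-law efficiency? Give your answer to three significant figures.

Converting, Q̇_C = 1940 W = 1.940 kW, so COP_actual = Q̇_C/Ẇ = 1.940/0.6090 = 3.186.
In absolute terms T_C = 275.35 K and T_H = 300.15 K, so ΔT = 24.80 K.
COP_Carnot = T_C/ΔT = 275.35/24.80 = 11.10.
η_II = COP_actual/COP_Carnot = 3.186/11.10 = 0.2869.

0.287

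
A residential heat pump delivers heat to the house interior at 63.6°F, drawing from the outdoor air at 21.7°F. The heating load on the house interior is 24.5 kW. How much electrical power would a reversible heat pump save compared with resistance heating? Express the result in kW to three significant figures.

22.5 kW

In absolute terms T_C = 267.43 K and T_H = 290.71 K, so ΔT = 23.28 K.
COP_Carnot = T_H/ΔT = 290.71/23.28 = 12.49.
Resistance heating needs Ẇ_res = Q̇_H = 24.50 kW; the reversible heat pump needs only Ẇ_hp = Q̇_H/COP = 1.962 kW.
Saving = 24.50 − 1.962 = 22.54 kW.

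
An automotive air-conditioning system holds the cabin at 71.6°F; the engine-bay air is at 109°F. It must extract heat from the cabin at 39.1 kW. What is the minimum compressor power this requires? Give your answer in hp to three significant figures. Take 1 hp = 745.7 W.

In absolute terms T_C = 295.15 K and T_H = 315.93 K, so ΔT = 20.78 K.
COP_Carnot = T_C/ΔT = 295.15/20.78 = 14.21.
Ẇ_min = Q̇/COP_Carnot = 39.10/14.21 = 2.753 kW = 3.691 hp.

3.69 hp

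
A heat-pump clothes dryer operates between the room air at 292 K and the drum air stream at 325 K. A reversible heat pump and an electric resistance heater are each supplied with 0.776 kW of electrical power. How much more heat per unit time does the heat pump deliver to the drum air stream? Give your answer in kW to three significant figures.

The reservoir spacing is ΔT = 325 − 292 = 33.00 K.
COP_Carnot = T_H/ΔT = 325.00/33.00 = 9.848.
The heat pump delivers Q̇_H = COP × Ẇ = 7.642 kW; the resistance heater delivers Ẇ = 0.7760 kW.
Extra = (COP − 1)·Ẇ = 6.866 kW.

6.87 kW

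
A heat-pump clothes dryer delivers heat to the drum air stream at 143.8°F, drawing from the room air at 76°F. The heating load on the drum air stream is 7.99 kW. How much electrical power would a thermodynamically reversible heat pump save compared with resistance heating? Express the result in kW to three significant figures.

7.09 kW

In absolute terms T_C = 297.59 K and T_H = 335.26 K, so ΔT = 37.67 K.
COP_Carnot = T_H/ΔT = 335.26/37.67 = 8.901.
Resistance heating needs Ẇ_res = Q̇_H = 7.990 kW; the reversible heat pump needs only Ẇ_hp = Q̇_H/COP = 0.8977 kW.
Saving = 7.990 − 0.8977 = 7.092 kW.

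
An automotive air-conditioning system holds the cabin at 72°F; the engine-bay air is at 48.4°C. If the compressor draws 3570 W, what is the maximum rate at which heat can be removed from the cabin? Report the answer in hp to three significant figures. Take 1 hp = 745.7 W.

54.0 hp

In absolute terms T_C = 295.37 K and T_H = 321.55 K, so ΔT = 26.18 K.
COP_Carnot = T_C/ΔT = 295.37/26.18 = 11.28.
Q̇_max = COP_Carnot × Ẇ = 11.28 × 3570 W = 40280 W = 54.02 hp.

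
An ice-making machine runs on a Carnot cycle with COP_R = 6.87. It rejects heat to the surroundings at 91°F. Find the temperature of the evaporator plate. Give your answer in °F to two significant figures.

For a Carnot refrigerator COP_R = T_C/(T_H − T_C), so T_C = COP·T_H/(1 + COP).
With T_H = 305.93 K, T_C = 6.87 × 305.93/7.870 = 267.06 K.
Converting, 267.06 K = 21.03°F.

21 °F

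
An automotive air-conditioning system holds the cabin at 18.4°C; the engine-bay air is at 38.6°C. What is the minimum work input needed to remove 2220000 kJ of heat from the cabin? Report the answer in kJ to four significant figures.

In absolute terms T_C = 291.55 K and T_H = 311.75 K, so ΔT = 20.20 K.
The reversible limit is COP_R = T_C/ΔT = 14.43, so W_min = Q_C/COP = Q_C·ΔT/T_C.
W_min = 2220000 × 20.20/291.55 = 153800 kJ.

153800 kJ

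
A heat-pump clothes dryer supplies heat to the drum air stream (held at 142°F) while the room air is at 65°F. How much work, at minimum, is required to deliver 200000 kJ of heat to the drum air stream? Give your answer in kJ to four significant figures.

25600 kJ

In absolute terms T_C = 291.48 K and T_H = 334.26 K, so ΔT = 42.78 K.
The reversible limit is COP_HP = T_H/ΔT = 7.814, so W_min = Q_H/COP = Q_H·ΔT/T_H.
W_min = 200000 × 42.78/334.26 = 25600 kJ.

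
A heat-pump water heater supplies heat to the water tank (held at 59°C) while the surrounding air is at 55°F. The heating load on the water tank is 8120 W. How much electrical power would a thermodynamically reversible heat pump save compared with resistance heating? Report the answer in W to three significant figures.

In absolute terms T_C = 285.93 K and T_H = 332.15 K, so ΔT = 46.22 K.
COP_Carnot = T_H/ΔT = 332.15/46.22 = 7.186.
Resistance heating needs Ẇ_res = Q̇_H = 8120 W; the reversible heat pump needs only Ẇ_hp = Q̇_H/COP = 1130 W.
Saving = 8120 − 1130 = 6990 W.

6990 W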